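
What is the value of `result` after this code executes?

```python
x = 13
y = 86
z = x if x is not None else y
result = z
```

x = 13; y = 86; z = 13; result = 13

13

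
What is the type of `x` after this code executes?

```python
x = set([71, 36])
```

set() constructor returns set

set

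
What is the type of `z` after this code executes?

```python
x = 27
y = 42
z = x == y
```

Equality comparison returns bool

bool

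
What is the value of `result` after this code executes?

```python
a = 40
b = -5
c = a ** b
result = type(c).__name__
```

a is int; b is int; c is float; result = 'float'

'float'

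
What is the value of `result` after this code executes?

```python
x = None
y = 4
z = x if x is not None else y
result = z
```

x = None; y = 4; z = 4; result = 4

4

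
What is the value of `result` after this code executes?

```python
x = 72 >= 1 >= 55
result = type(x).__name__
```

x is bool; result = 'bool'

'bool'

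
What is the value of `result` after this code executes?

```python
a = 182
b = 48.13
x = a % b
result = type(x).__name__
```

a is int; b is float; x is float; result = 'float'

'float'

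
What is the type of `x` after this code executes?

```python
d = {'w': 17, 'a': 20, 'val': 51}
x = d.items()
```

dict.items() returns dict_items view

dict_items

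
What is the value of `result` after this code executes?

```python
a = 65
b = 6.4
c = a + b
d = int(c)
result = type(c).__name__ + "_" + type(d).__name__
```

a is int; b is float; c is float; d is int; result = 'float_int'

'float_int'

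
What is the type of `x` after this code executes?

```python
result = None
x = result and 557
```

'and' returns first falsy value (None)

NoneType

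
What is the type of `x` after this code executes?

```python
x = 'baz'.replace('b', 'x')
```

str.replace() returns str

str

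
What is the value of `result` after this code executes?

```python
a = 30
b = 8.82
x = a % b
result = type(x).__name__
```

a is int; b is float; x is float; result = 'float'

'float'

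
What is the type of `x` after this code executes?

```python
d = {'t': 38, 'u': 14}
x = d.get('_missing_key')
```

dict.get() returns None when key not found

NoneType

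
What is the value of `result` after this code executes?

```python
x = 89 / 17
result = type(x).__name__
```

x is float; result = 'float'

'float'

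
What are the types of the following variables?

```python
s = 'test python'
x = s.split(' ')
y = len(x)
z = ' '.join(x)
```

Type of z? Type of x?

str.join() returns str; str.split() returns list

str, list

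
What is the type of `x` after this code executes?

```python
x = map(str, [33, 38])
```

map() returns a map object

map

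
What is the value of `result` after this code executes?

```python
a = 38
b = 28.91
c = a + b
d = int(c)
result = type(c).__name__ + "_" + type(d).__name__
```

a is int; b is float; c is float; d is int; result = 'float_int'

'float_int'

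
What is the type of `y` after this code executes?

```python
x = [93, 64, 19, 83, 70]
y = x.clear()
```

list.clear() returns None

NoneType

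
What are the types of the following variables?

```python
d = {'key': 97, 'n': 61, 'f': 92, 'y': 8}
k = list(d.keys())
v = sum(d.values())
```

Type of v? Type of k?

sum of ints is int; list() converts to list

int, list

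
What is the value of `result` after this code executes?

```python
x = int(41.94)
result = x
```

x = 41; result = 41

41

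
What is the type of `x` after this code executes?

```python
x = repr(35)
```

repr() returns str

str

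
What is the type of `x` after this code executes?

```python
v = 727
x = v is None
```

'is' comparison returns bool

bool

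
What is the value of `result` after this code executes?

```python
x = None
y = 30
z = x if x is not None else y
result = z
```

x = None; y = 30; z = 30; result = 30

30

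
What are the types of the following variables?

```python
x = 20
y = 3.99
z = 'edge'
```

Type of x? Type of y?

x is assigned a bare integer (no decimal point), so it is an int; y is assigned a number with a decimal point, so it is a float

int, float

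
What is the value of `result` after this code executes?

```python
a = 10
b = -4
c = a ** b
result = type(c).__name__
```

a is int; b is int; c is float; result = 'float'

'float'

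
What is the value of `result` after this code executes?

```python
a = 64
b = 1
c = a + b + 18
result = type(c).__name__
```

a is int; b is int; c is int; result = 'int'

'int'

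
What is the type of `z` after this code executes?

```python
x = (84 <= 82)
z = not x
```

'not' returns bool

bool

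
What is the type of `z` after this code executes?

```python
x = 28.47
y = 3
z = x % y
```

float % int = float

float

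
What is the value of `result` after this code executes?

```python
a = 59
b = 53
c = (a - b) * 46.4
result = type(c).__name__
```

a is int; b is int; c is float; result = 'float'

'float'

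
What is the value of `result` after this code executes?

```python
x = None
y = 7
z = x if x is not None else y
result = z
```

x = None; y = 7; z = 7; result = 7

7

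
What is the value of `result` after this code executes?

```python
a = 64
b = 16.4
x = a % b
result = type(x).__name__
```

a is int; b is float; x is float; result = 'float'

'float'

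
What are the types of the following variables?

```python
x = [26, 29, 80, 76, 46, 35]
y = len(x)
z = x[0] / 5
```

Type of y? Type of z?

len() returns int; int / int = float

int, float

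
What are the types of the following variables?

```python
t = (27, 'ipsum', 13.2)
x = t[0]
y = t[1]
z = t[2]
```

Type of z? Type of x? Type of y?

tuple[2] is float; tuple[0] is int; tuple[1] is str

float, int, str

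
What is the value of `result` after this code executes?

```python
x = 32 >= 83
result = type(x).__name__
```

x is bool; result = 'bool'

'bool'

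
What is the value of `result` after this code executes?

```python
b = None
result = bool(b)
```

b = None; result = False

False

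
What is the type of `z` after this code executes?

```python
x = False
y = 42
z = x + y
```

bool + int = int (bool is subclass of int)

int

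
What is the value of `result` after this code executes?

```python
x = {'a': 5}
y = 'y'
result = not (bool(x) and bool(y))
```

x = {'a': 5}; y = 'y'; result = False

False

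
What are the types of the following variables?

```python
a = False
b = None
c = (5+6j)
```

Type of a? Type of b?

a is assigned the constant False, which has type bool; b is assigned None, whose type is NoneType

bool, NoneType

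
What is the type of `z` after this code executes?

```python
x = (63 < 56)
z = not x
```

'not' returns bool

bool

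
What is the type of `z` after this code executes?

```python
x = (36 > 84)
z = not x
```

'not' returns bool

bool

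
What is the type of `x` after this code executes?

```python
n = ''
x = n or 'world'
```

'or' returns first truthy value (str)

str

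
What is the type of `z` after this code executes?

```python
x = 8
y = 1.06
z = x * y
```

int * float = float

float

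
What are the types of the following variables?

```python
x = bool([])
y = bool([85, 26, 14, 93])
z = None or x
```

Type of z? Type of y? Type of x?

None or bool returns the bool; bool() returns bool; bool() returns bool

bool, bool, bool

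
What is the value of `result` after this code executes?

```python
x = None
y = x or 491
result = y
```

x = None; y = 491; result = 491

491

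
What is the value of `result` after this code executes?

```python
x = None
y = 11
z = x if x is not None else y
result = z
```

x = None; y = 11; z = 11; result = 11

11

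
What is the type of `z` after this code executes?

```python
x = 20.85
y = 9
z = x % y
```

float % int = float

float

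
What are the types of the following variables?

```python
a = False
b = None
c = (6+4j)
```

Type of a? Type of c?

a is assigned the constant False, which has type bool; c is assigned (6+4j), an int plus an imaginary literal (j suffix), which evaluates to complex

bool, complex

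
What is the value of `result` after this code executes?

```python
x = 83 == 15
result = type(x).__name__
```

x is bool; result = 'bool'

'bool'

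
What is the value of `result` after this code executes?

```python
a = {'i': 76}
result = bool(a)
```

a = {'i': 76}; result = True

True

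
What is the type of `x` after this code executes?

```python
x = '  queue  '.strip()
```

str.strip() returns str

str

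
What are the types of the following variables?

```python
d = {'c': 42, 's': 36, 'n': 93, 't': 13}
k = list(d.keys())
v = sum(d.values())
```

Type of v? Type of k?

sum of ints is int; list() converts to list

int, list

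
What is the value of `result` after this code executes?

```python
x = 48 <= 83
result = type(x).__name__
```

x is bool; result = 'bool'

'bool'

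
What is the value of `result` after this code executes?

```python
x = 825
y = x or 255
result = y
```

x = 825; y = 825; result = 825

825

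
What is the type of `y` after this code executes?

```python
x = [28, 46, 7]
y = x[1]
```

Indexing list[int] returns int

int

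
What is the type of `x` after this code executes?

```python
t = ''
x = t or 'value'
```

'or' returns first truthy value (str)

str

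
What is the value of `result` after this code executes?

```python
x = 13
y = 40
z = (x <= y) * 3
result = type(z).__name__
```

x is int; y is int; z is int; result = 'int'

'int'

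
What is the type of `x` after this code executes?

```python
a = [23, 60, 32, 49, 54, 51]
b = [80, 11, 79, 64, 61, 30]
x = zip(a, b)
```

zip() returns a zip object

zip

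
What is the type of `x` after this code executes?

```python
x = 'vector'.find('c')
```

str.find() returns int index

int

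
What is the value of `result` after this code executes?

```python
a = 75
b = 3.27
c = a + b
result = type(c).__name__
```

a is int; b is float; c is float; result = 'float'

'float'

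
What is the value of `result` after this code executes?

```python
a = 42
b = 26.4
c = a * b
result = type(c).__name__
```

a is int; b is float; c is float; result = 'float'

'float'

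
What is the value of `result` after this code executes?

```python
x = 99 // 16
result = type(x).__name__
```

x is int; result = 'int'

'int'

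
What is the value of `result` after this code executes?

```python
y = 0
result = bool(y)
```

y = 0; result = False

False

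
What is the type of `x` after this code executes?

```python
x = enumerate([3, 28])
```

enumerate() returns an enumerate object

enumerate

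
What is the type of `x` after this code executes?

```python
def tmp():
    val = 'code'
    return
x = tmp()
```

Bare return returns None

NoneType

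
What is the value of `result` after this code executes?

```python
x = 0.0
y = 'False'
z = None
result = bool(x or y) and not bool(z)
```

x = 0.0; y = 'False'; z = None; result = True

True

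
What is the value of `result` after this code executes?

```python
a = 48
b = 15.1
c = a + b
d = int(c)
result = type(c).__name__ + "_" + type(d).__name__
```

a is int; b is float; c is float; d is int; result = 'float_int'

'float_int'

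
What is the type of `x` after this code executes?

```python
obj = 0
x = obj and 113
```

'and' returns first falsy value (0 is int)

int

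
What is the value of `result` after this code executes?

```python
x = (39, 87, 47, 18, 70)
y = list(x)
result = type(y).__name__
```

x is tuple; y is list; result = 'list'

'list'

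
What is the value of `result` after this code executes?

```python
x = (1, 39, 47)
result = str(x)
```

x = (1, 39, 47); result = '(1, 39, 47)'

'(1, 39, 47)'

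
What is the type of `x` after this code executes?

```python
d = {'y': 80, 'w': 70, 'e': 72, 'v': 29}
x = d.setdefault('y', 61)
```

dict.setdefault() returns the (existing or default) value

int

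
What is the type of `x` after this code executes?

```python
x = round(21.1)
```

round() with no decimal places returns int

int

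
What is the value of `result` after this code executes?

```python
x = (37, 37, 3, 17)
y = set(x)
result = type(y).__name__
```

x is tuple; y is set; result = 'set'

'set'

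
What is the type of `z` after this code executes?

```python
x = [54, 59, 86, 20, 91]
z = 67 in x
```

'in' operator returns bool

bool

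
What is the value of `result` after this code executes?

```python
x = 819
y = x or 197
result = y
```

x = 819; y = 819; result = 819

819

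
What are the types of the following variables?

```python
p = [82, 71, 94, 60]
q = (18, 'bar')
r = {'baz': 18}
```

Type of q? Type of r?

q is assigned a tuple (parenthesized, comma-separated values); r is assigned a dict literal ({key: value})

tuple, dict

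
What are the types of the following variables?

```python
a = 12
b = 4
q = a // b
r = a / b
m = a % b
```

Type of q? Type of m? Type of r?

// returns int; % of ints returns int; / returns float

int, int, float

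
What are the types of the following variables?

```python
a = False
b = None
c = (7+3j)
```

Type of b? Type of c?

b is assigned None, whose type is NoneType; c is assigned (7+3j), an int plus an imaginary literal (j suffix), which evaluates to complex

NoneType, complex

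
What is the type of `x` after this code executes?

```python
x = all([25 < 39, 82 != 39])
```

all() returns bool

bool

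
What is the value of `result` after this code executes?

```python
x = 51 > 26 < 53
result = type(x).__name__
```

x is bool; result = 'bool'

'bool'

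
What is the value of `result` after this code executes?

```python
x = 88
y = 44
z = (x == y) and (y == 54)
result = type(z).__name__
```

x is int; y is int; z is bool; result = 'bool'

'bool'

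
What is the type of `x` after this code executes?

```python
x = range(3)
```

range() returns a range object

range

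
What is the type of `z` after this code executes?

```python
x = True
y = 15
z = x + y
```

bool + int = int (bool is subclass of int)

int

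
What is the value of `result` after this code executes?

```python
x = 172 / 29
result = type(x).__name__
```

x is float; result = 'float'

'float'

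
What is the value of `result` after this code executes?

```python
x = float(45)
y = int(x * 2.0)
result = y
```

x = 45.0; y = 90; result = 90

90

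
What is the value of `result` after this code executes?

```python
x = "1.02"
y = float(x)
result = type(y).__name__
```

x is str; y is float; result = 'float'

'float'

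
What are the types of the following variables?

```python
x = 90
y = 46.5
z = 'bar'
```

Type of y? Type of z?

y is assigned a number with a decimal point, so it is a float; z is assigned a quoted string literal, so it is a str

float, str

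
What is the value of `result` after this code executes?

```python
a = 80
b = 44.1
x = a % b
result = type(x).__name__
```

a is int; b is float; x is float; result = 'float'

'float'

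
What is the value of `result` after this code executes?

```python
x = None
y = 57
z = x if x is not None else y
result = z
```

x = None; y = 57; z = 57; result = 57

57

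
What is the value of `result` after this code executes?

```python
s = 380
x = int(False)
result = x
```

s = 380; x = 0; result = 0

0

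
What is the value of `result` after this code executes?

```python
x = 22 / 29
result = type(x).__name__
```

x is float; result = 'float'

'float'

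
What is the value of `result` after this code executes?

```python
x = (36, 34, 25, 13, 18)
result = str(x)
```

x = (36, 34, 25, 13, 18); result = '(36, 34, 25, 13, 18)'

'(36, 34, 25, 13, 18)'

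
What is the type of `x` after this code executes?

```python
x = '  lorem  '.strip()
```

str.strip() returns str

str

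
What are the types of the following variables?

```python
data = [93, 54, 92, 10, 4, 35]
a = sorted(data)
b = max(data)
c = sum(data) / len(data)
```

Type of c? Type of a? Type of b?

int / int = float; sorted() returns list; max of ints returns int

float, list, int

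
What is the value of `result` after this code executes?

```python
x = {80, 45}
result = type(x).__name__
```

x is set; result = 'set'

'set'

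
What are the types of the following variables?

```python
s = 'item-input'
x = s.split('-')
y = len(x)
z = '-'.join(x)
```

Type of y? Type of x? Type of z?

len() returns int; str.split() returns list; str.join() returns str

int, list, str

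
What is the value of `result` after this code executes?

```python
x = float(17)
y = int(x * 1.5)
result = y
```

x = 17.0; y = 25; result = 25

25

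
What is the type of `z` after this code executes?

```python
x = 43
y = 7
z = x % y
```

int % int = int

int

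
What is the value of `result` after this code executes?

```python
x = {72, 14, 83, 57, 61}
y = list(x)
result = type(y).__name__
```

x is set; y is list; result = 'list'

'list'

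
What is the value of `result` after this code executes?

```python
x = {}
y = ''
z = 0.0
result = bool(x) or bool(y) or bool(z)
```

x = {}; y = ''; z = 0.0; result = False

False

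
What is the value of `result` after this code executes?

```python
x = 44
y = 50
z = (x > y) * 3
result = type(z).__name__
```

x is int; y is int; z is int; result = 'int'

'int'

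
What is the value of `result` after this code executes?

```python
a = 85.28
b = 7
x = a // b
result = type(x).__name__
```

a is float; b is int; x is float; result = 'float'

'float'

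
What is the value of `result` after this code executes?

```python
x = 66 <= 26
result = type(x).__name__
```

x is bool; result = 'bool'

'bool'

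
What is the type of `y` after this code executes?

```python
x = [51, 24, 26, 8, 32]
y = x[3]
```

Indexing list[int] returns int

int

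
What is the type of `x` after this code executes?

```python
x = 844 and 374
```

'and' with truthy values returns last operand (int)

int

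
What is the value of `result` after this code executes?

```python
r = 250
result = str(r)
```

r = 250; result = '250'

'250'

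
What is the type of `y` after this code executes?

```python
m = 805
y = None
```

None has type NoneType

NoneType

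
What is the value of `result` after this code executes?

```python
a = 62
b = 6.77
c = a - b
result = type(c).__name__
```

a is int; b is float; c is float; result = 'float'

'float'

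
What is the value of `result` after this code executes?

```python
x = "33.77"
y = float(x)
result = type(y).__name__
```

x is str; y is float; result = 'float'

'float'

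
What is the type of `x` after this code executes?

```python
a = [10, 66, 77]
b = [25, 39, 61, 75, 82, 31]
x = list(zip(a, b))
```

list(zip()) returns a list of tuples

list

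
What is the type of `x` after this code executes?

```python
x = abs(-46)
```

abs() of int returns int

int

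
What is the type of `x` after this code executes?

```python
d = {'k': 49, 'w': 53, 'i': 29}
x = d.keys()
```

.keys() returns dict_keys view

dict_keys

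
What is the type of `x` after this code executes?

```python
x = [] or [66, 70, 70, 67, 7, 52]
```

'or' returns first truthy value (list)

list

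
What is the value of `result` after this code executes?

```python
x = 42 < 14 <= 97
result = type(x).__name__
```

x is bool; result = 'bool'

'bool'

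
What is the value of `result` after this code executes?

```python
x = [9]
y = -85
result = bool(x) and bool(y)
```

x = [9]; y = -85; result = True

True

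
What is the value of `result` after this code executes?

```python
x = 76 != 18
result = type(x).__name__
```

x is bool; result = 'bool'

'bool'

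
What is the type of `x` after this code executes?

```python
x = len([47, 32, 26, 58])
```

len() always returns int

int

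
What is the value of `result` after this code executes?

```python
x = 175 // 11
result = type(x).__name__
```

x is int; result = 'int'

'int'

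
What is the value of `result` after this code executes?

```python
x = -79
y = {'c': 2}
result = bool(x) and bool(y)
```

x = -79; y = {'c': 2}; result = True

True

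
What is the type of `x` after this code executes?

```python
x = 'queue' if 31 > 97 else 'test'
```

Both branches of conditional are str

str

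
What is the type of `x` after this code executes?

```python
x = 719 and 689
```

'and' with truthy values returns last operand (int)

int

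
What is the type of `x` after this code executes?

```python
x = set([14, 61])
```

set() constructor returns set

set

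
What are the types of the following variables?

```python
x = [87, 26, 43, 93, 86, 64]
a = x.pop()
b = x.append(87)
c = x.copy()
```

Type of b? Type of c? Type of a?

append() returns None; copy() returns list; pop() returns element

NoneType, list, int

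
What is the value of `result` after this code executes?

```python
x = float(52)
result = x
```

x = 52.0; result = 52.0

52.0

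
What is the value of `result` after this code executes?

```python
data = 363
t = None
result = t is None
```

data = 363; t = None; result = True

True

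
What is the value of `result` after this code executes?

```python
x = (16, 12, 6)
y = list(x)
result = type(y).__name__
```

x is tuple; y is list; result = 'list'

'list'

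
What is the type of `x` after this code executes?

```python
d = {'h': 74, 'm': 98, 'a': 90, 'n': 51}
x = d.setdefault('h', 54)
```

dict.setdefault() returns the (existing or default) value

int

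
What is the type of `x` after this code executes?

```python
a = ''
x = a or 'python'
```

'or' returns first truthy value (str)

str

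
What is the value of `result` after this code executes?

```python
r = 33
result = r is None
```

r = 33; result = False

False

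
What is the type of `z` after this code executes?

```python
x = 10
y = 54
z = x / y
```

int / int = float

float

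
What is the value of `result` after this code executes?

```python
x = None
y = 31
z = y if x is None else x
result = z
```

x = None; y = 31; z = 31; result = 31

31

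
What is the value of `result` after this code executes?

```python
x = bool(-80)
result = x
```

x = True; result = True

True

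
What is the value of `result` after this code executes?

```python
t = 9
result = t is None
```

t = 9; result = False

False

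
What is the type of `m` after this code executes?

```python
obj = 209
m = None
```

None has type NoneType

NoneType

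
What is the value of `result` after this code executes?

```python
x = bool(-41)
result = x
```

x = True; result = True

True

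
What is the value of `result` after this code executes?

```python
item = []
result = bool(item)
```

item = []; result = False

False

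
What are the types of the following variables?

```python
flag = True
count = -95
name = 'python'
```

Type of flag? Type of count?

flag is assigned the constant True, which has type bool; count is assigned a bare integer (no decimal point), so it is an int

bool, int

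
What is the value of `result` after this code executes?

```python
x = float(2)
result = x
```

x = 2.0; result = 2.0

2.0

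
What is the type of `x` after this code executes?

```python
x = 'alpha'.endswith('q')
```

str.endswith() returns bool

bool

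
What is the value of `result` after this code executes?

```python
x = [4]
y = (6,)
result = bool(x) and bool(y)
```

x = [4]; y = (6,); result = True

True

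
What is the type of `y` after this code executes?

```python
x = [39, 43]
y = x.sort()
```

list.sort() returns None (mutates in place)

NoneType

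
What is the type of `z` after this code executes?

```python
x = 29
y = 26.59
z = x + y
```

int + float = float

float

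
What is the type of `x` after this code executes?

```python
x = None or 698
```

'or' with None returns the other truthy value

int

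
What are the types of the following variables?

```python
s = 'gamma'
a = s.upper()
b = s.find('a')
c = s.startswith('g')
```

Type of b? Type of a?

find() returns int; upper() returns str

int, str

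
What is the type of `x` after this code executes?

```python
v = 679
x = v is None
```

'is' comparison returns bool

bool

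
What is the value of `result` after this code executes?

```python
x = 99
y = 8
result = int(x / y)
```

x = 99; y = 8; result = 12

12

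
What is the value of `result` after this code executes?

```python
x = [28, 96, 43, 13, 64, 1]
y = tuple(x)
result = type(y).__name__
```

x is list; y is tuple; result = 'tuple'

'tuple'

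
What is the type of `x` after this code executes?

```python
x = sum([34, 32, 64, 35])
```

sum() of ints returns int

int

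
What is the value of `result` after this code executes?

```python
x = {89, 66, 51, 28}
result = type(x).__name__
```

x is set; result = 'set'

'set'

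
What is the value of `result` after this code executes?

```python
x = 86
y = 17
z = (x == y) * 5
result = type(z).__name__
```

x is int; y is int; z is int; result = 'int'

'int'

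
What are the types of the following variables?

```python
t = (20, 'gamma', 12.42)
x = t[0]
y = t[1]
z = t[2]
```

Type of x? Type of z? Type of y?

tuple[0] is int; tuple[2] is float; tuple[1] is str

int, float, str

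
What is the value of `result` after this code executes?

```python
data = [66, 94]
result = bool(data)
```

data = [66, 94]; result = True

True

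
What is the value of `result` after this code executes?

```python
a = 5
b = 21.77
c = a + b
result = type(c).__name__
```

a is int; b is float; c is float; result = 'float'

'float'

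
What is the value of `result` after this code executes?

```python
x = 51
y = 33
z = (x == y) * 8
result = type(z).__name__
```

x is int; y is int; z is int; result = 'int'

'int'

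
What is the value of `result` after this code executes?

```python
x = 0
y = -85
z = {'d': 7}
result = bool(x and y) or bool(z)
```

x = 0; y = -85; z = {'d': 7}; result = True

True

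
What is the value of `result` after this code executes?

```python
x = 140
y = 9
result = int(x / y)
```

x = 140; y = 9; result = 15

15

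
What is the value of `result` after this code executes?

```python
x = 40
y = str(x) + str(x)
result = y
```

x = 40; y = '4040'; result = '4040'

'4040'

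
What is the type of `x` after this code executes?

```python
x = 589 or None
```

'or' returns first truthy value

int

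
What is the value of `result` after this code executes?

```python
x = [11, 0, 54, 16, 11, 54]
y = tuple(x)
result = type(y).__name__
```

x is list; y is tuple; result = 'tuple'

'tuple'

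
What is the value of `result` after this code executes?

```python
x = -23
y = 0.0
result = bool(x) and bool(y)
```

x = -23; y = 0.0; result = False

False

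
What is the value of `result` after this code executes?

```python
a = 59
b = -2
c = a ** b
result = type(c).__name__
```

a is int; b is int; c is float; result = 'float'

'float'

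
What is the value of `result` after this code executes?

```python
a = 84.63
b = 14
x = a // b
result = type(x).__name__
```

a is float; b is int; x is float; result = 'float'

'float'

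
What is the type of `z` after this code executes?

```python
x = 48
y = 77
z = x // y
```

int // int = int

int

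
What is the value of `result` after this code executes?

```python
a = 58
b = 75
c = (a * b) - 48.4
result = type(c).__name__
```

a is int; b is int; c is float; result = 'float'

'float'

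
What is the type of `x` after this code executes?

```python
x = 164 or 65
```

'or' returns first truthy value (int)

int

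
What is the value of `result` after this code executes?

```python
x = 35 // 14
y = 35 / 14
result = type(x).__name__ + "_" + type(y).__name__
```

x is int; y is float; result = 'int_float'

'int_float'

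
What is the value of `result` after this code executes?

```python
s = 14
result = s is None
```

s = 14; result = False

False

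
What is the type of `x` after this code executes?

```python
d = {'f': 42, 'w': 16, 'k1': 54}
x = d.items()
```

dict.items() returns dict_items view

dict_items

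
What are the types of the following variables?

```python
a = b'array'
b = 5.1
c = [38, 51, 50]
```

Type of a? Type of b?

a is assigned a bytes literal (b'...' prefix); b is assigned a number with a decimal point, so it is a float

bytes, float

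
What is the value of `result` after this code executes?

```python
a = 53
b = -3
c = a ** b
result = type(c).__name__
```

a is int; b is int; c is float; result = 'float'

'float'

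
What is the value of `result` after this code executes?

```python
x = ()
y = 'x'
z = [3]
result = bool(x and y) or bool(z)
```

x = (); y = 'x'; z = [3]; result = True

True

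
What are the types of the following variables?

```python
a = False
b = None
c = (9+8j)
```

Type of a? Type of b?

a is assigned the constant False, which has type bool; b is assigned None, whose type is NoneType

bool, NoneType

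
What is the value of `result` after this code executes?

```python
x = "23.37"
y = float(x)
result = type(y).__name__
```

x is str; y is float; result = 'float'

'float'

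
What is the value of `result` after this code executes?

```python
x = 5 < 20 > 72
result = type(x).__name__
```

x is bool; result = 'bool'

'bool'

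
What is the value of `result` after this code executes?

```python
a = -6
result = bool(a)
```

a = -6; result = True

True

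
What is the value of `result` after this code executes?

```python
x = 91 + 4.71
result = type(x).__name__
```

x is float; result = 'float'

'float'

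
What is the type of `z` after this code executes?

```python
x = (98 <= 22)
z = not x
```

'not' returns bool

bool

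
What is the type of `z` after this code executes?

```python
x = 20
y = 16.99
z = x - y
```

int - float = float

float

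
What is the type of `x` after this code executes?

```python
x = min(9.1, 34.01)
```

min() of floats returns float

float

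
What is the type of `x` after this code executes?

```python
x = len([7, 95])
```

len() always returns int

int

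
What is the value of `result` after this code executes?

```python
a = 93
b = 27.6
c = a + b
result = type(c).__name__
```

a is int; b is float; c is float; result = 'float'

'float'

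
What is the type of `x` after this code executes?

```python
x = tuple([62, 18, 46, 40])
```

tuple() constructor returns tuple

tuple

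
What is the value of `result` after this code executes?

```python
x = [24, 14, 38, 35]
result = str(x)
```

x = [24, 14, 38, 35]; result = '[24, 14, 38, 35]'

'[24, 14, 38, 35]'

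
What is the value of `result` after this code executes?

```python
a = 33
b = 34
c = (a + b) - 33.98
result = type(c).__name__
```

a is int; b is int; c is float; result = 'float'

'float'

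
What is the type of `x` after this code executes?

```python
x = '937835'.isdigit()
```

str.isdigit() returns bool

bool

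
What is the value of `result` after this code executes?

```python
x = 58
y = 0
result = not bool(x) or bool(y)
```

x = 58; y = 0; result = False

False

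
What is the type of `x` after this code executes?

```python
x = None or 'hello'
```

'or' with None returns the other truthy value (str)

str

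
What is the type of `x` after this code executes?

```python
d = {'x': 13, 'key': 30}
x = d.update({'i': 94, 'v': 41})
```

dict.update() returns None

NoneType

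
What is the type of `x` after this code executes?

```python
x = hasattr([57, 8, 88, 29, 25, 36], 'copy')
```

hasattr() returns bool

bool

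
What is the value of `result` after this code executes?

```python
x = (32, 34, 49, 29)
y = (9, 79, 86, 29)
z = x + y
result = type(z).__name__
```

x is tuple; y is tuple; z is tuple; result = 'tuple'

'tuple'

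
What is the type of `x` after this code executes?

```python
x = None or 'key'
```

'or' with None returns the other truthy value (str)

str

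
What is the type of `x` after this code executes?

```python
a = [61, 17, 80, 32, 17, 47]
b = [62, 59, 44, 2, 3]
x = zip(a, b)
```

zip() returns a zip object

zip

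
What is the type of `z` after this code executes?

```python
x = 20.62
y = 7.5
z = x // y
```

float // float = float

float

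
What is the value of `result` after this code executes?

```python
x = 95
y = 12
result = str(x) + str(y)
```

x = 95; y = 12; result = '9512'

'9512'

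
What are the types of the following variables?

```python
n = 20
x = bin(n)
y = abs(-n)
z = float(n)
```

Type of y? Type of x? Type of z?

abs() of int returns int; bin() returns str; float() returns float

int, str, float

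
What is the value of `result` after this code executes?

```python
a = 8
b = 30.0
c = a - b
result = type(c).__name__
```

a is int; b is float; c is float; result = 'float'

'float'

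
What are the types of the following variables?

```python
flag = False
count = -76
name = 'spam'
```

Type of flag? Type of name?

flag is assigned the constant False, which has type bool; name is assigned a quoted string literal, so it is a str

bool, str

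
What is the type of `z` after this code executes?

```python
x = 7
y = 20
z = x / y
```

int / int = float

float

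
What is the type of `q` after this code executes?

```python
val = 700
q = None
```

None has type NoneType

NoneType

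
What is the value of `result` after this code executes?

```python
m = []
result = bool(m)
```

m = []; result = False

False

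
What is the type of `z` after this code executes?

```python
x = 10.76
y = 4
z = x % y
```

float % int = float

float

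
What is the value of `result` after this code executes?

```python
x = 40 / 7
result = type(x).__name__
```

x is float; result = 'float'

'float'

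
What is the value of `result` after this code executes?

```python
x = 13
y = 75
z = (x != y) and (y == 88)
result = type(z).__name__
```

x is int; y is int; z is bool; result = 'bool'

'bool'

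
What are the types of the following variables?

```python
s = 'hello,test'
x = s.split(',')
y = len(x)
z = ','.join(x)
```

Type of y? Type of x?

len() returns int; str.split() returns list

int, list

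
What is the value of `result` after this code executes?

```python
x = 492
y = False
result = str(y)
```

x = 492; y = False; result = 'False'

'False'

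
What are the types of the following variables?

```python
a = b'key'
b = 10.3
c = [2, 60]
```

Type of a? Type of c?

a is assigned a bytes literal (b'...' prefix); c is assigned a list literal (square brackets)

bytes, list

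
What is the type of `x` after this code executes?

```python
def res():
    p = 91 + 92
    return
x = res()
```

Bare return returns None

NoneType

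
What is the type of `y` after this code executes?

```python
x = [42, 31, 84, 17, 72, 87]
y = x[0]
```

Indexing list[int] returns int

int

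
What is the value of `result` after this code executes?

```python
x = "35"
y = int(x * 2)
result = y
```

x = '35'; y = 3535; result = 3535

3535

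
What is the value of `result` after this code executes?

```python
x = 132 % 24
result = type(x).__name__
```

x is int; result = 'int'

'int'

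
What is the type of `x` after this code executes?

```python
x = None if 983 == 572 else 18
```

983 == 572 is False, so the else branch is taken

int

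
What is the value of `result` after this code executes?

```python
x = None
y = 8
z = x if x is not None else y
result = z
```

x = None; y = 8; z = 8; result = 8

8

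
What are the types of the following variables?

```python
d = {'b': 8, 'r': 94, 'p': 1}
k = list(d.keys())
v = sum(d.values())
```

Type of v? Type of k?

sum of ints is int; list() converts to list

int, list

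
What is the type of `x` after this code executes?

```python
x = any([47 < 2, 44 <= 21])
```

any() returns bool

bool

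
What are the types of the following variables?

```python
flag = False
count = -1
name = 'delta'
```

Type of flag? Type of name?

flag is assigned the constant False, which has type bool; name is assigned a quoted string literal, so it is a str

bool, str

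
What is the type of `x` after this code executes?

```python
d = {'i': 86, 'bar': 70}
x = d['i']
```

Accessing dict[str, int] with str key returns int

int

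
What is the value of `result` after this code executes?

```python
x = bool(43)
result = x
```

x = True; result = True

True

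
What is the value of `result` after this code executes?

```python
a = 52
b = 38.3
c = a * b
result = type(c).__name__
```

a is int; b is float; c is float; result = 'float'

'float'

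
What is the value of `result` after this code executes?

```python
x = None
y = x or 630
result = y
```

x = None; y = 630; result = 630

630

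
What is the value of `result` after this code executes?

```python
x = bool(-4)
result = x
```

x = True; result = True

True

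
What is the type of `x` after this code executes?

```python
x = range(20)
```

range() returns a range object

range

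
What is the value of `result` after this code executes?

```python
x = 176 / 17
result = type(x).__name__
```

x is float; result = 'float'

'float'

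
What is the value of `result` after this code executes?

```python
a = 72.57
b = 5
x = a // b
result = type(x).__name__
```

a is float; b is int; x is float; result = 'float'

'float'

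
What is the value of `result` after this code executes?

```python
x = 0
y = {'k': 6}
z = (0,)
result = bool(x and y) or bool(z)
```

x = 0; y = {'k': 6}; z = (0,); result = True

True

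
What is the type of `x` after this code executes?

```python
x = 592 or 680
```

'or' returns first truthy value (int)

int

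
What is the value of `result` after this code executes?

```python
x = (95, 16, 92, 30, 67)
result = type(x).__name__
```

x is tuple; result = 'tuple'

'tuple'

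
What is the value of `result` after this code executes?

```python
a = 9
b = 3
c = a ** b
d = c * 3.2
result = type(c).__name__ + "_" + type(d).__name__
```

a is int; b is int; c is int; d is float; result = 'int_float'

'int_float'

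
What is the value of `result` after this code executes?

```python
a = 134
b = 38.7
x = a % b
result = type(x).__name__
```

a is int; b is float; x is float; result = 'float'

'float'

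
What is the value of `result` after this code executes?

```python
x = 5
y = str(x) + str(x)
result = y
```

x = 5; y = '55'; result = '55'

'55'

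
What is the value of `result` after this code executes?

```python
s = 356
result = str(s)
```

s = 356; result = '356'

'356'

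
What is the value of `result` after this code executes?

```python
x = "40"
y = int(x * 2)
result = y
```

x = '40'; y = 4040; result = 4040

4040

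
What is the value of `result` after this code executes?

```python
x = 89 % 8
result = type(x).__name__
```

x is int; result = 'int'

'int'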